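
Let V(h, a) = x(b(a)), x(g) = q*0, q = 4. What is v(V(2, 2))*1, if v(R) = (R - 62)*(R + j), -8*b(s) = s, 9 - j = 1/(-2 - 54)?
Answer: -15655/28 ≈ -559.11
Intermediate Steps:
j = 505/56 (j = 9 - 1/(-2 - 54) = 9 - 1/(-56) = 9 - 1*(-1/56) = 9 + 1/56 = 505/56 ≈ 9.0179)
b(s) = -s/8
x(g) = 0 (x(g) = 4*0 = 0)
V(h, a) = 0
v(R) = (-62 + R)*(505/56 + R) (v(R) = (R - 62)*(R + 505/56) = (-62 + R)*(505/56 + R))
v(V(2, 2))*1 = (-15655/28 + 0**2 - 2967/56*0)*1 = (-15655/28 + 0 + 0)*1 = -15655/28*1 = -15655/28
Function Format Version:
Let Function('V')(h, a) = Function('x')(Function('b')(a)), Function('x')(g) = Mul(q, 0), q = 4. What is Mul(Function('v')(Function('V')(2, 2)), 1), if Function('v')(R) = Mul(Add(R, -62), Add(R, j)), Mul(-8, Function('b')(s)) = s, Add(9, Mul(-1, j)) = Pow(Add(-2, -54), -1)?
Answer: Rational(-15655, 28) ≈ -559.11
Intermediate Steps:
j = Rational(505, 56) (j = Add(9, Mul(-1, Pow(Add(-2, -54), -1))) = Add(9, Mul(-1, Pow(-56, -1))) = Add(9, Mul(-1, Rational(-1, 56))) = Add(9, Rational(1, 56)) = Rational(505, 56) ≈ 9.0179)
Function('b')(s) = Mul(Rational(-1, 8), s)
Function('x')(g) = 0 (Function('x')(g) = Mul(4, 0) = 0)
Function('V')(h, a) = 0
Function('v')(R) = Mul(Add(-62, R), Add(Rational(505, 56), R)) (Function('v')(R) = Mul(Add(R, -62), Add(R, Rational(505, 56))) = Mul(Add(-62, R), Add(Rational(505, 56), R)))
Mul(Function('v')(Function('V')(2, 2)), 1) = Mul(Add(Rational(-15655, 28), Pow(0, 2), Mul(Rational(-2967, 56), 0)), 1) = Mul(Add(Rational(-15655, 28), 0, 0), 1) = Mul(Rational(-15655, 28), 1) = Rational(-15655, 28)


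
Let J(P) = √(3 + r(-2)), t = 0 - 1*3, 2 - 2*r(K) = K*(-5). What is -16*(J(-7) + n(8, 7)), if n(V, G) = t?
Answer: 48 - 16*I ≈ 48.0 - 16.0*I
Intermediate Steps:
r(K) = 1 + 5*K/2 (r(K) = 1 - K*(-5)/2 = 1 - (-5)*K/2 = 1 + 5*K/2)
t = -3 (t = 0 - 3 = -3)
n(V, G) = -3
J(P) = I (J(P) = √(3 + (1 + (5/2)*(-2))) = √(3 + (1 - 5)) = √(3 - 4) = √(-1) = I)
-16*(J(-7) + n(8, 7)) = -16*(I - 3) = -16*(-3 + I) = 48 - 16*I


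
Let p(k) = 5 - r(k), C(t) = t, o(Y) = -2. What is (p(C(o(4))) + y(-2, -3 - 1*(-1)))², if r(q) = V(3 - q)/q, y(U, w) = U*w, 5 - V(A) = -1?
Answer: 144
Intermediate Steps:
V(A) = 6 (V(A) = 5 - 1*(-1) = 5 + 1 = 6)
r(q) = 6/q
p(k) = 5 - 6/k
(p(C(o(4))) + y(-2, -3 - 1*(-1)))² = ((5 - 6/(-2)) - 2*(-3 - 1*(-1)))² = ((5 - 6*(-½)) - 2*(-3 + 1))² = ((5 + 3) - 2*(-2))² = (8 + 4)² = 12² = 144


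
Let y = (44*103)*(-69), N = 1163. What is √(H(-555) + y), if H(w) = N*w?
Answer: I*√958173 ≈ 978.86*I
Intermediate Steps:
H(w) = 1163*w
y = -312708 (y = 4532*(-69) = -312708)
√(H(-555) + y) = √(1163*(-555) - 312708) = √(-645465 - 312708) = √(-958173) = I*√958173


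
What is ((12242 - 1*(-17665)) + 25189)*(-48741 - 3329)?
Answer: -2868848720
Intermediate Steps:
((12242 - 1*(-17665)) + 25189)*(-48741 - 3329) = ((12242 + 17665) + 25189)*(-52070) = (29907 + 25189)*(-52070) = 55096*(-52070) = -2868848720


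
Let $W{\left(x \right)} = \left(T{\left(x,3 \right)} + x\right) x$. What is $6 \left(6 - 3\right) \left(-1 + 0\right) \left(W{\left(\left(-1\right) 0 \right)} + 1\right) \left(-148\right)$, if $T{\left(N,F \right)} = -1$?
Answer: $2664$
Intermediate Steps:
$W{\left(x \right)} = x \left(-1 + x\right)$ ($W{\left(x \right)} = \left(-1 + x\right) x = x \left(-1 + x\right)$)
$6 \left(6 - 3\right) \left(-1 + 0\right) \left(W{\left(\left(-1\right) 0 \right)} + 1\right) \left(-148\right) = 6 \left(6 - 3\right) \left(-1 + 0\right) \left(\left(-1\right) 0 \left(-1 - 0\right) + 1\right) \left(-148\right) = 6 \cdot 3 \left(-1\right) \left(0 \left(-1 + 0\right) + 1\right) \left(-148\right) = 6 \left(- 3 \left(0 \left(-1\right) + 1\right)\right) \left(-148\right) = 6 \left(- 3 \left(0 + 1\right)\right) \left(-148\right) = 6 \left(\left(-3\right) 1\right) \left(-148\right) = 6 \left(-3\right) \left(-148\right) = \left(-18\right) \left(-148\right) = 2664$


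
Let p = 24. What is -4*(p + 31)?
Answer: -220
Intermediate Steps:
-4*(p + 31) = -4*(24 + 31) = -4*55 = -220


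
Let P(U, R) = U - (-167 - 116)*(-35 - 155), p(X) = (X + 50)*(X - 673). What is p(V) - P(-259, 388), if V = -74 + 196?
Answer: -40743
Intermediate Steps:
V = 122
p(X) = (-673 + X)*(50 + X) (p(X) = (50 + X)*(-673 + X) = (-673 + X)*(50 + X))
P(U, R) = -53770 + U (P(U, R) = U - (-283)*(-190) = U - 1*53770 = U - 53770 = -53770 + U)
p(V) - P(-259, 388) = (-33650 + 122² - 623*122) - (-53770 - 259) = (-33650 + 14884 - 76006) - 1*(-54029) = -94772 + 54029 = -40743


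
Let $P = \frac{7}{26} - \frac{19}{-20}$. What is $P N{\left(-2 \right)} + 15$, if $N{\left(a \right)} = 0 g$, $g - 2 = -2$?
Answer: $15$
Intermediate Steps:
$g = 0$ ($g = 2 - 2 = 0$)
$P = \frac{317}{260}$ ($P = 7 \cdot \frac{1}{26} - - \frac{19}{20} = \frac{7}{26} + \frac{19}{20} = \frac{317}{260} \approx 1.2192$)
$N{\left(a \right)} = 0$ ($N{\left(a \right)} = 0 \cdot 0 = 0$)
$P N{\left(-2 \right)} + 15 = \frac{317}{260} \cdot 0 + 15 = 0 + 15 = 15$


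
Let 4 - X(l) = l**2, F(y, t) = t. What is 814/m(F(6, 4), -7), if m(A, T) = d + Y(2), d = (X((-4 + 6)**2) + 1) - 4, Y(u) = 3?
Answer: -407/6 ≈ -67.833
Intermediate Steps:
X(l) = 4 - l**2
d = -15 (d = ((4 - ((-4 + 6)**2)**2) + 1) - 4 = ((4 - (2**2)**2) + 1) - 4 = ((4 - 1*4**2) + 1) - 4 = ((4 - 1*16) + 1) - 4 = ((4 - 16) + 1) - 4 = (-12 + 1) - 4 = -11 - 4 = -15)
m(A, T) = -12 (m(A, T) = -15 + 3 = -12)
814/m(F(6, 4), -7) = 814/(-12) = 814*(-1/12) = -407/6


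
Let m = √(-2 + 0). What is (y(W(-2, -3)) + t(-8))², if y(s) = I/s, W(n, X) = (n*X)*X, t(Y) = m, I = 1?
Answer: (-1 + 18*I*√2)²/324 ≈ -1.9969 - 0.15713*I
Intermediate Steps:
m = I*√2 (m = √(-2) = I*√2 ≈ 1.4142*I)
t(Y) = I*√2
W(n, X) = n*X² (W(n, X) = (X*n)*X = n*X²)
y(s) = 1/s
(y(W(-2, -3)) + t(-8))² = (1/(-2*(-3)²) + I*√2)² = (1/(-2*9) + I*√2)² = (1/(-18) + I*√2)² = (-1/18 + I*√2)²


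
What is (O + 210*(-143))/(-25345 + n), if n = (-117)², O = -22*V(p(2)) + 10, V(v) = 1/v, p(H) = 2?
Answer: 30031/11656 ≈ 2.5764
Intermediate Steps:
O = -1 (O = -22/2 + 10 = -22*½ + 10 = -11 + 10 = -1)
n = 13689
(O + 210*(-143))/(-25345 + n) = (-1 + 210*(-143))/(-25345 + 13689) = (-1 - 30030)/(-11656) = -30031*(-1/11656) = 30031/11656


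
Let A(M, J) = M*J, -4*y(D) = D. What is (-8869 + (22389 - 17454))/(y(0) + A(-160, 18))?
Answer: 1967/1440 ≈ 1.3660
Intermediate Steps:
y(D) = -D/4
A(M, J) = J*M
(-8869 + (22389 - 17454))/(y(0) + A(-160, 18)) = (-8869 + (22389 - 17454))/(-¼*0 + 18*(-160)) = (-8869 + 4935)/(0 - 2880) = -3934/(-2880) = -3934*(-1/2880) = 1967/1440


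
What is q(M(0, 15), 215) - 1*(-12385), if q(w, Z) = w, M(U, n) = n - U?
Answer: 12400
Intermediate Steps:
q(M(0, 15), 215) - 1*(-12385) = (15 - 1*0) - 1*(-12385) = (15 + 0) + 12385 = 15 + 12385 = 12400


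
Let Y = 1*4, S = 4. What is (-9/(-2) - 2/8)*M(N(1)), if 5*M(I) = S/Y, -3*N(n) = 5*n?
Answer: 17/20 ≈ 0.85000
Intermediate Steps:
N(n) = -5*n/3
Y = 4
M(I) = 1/5 (M(I) = (4/4)/5 = (4*(1/4))/5 = (1/5)*1 = 1/5)
(-9/(-2) - 2/8)*M(N(1)) = (-9/(-2) - 2/8)*(1/5) = (-9*(-1/2) - 2*1/8)*(1/5) = (9/2 - 1/4)*(1/5) = (17/4)*(1/5) = 17/20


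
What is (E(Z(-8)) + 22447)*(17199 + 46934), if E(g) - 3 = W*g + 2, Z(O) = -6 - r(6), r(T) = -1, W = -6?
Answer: 1441838106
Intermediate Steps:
Z(O) = -5 (Z(O) = -6 - 1*(-1) = -6 + 1 = -5)
E(g) = 5 - 6*g (E(g) = 3 + (-6*g + 2) = 3 + (2 - 6*g) = 5 - 6*g)
(E(Z(-8)) + 22447)*(17199 + 46934) = ((5 - 6*(-5)) + 22447)*(17199 + 46934) = ((5 + 30) + 22447)*64133 = (35 + 22447)*64133 = 22482*64133 = 1441838106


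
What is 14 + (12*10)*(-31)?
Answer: -3706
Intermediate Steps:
14 + (12*10)*(-31) = 14 + 120*(-31) = 14 - 3720 = -3706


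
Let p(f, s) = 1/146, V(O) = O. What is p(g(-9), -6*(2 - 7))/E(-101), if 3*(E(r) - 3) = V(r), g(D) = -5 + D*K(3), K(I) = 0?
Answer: -3/13432 ≈ -0.00022335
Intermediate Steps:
g(D) = -5 (g(D) = -5 + D*0 = -5 + 0 = -5)
E(r) = 3 + r/3
p(f, s) = 1/146
p(g(-9), -6*(2 - 7))/E(-101) = 1/(146*(3 + (⅓)*(-101))) = 1/(146*(3 - 101/3)) = 1/(146*(-92/3)) = (1/146)*(-3/92) = -3/13432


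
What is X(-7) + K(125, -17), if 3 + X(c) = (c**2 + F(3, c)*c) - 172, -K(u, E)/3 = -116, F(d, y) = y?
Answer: 271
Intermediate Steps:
K(u, E) = 348 (K(u, E) = -3*(-116) = 348)
X(c) = -175 + 2*c**2 (X(c) = -3 + ((c**2 + c*c) - 172) = -3 + ((c**2 + c**2) - 172) = -3 + (2*c**2 - 172) = -3 + (-172 + 2*c**2) = -175 + 2*c**2)
X(-7) + K(125, -17) = (-175 + 2*(-7)**2) + 348 = (-175 + 2*49) + 348 = (-175 + 98) + 348 = -77 + 348 = 271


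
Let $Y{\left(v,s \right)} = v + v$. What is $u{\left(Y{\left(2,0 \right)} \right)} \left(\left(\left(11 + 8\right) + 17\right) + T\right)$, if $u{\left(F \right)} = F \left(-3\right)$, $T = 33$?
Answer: $-828$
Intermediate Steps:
$Y{\left(v,s \right)} = 2 v$
$u{\left(F \right)} = - 3 F$
$u{\left(Y{\left(2,0 \right)} \right)} \left(\left(\left(11 + 8\right) + 17\right) + T\right) = - 3 \cdot 2 \cdot 2 \left(\left(\left(11 + 8\right) + 17\right) + 33\right) = \left(-3\right) 4 \left(\left(19 + 17\right) + 33\right) = - 12 \left(36 + 33\right) = \left(-12\right) 69 = -828$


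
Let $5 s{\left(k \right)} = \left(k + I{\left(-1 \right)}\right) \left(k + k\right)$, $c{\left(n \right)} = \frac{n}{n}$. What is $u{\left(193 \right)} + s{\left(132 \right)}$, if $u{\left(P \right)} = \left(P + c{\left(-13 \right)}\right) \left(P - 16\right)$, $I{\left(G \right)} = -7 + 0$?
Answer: $40938$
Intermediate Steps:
$c{\left(n \right)} = 1$
$I{\left(G \right)} = -7$
$u{\left(P \right)} = \left(1 + P\right) \left(-16 + P\right)$ ($u{\left(P \right)} = \left(P + 1\right) \left(P - 16\right) = \left(1 + P\right) \left(-16 + P\right)$)
$s{\left(k \right)} = \frac{2 k \left(-7 + k\right)}{5}$ ($s{\left(k \right)} = \frac{\left(k - 7\right) \left(k + k\right)}{5} = \frac{\left(-7 + k\right) 2 k}{5} = \frac{2 k \left(-7 + k\right)}{5}$)
$u{\left(193 \right)} + s{\left(132 \right)} = \left(-16 + 193^{2} - 2895\right) + \frac{2}{5} \cdot 132 \left(-7 + 132\right) = \left(-16 + 37249 - 2895\right) + \frac{2}{5} \cdot 132 \cdot 125 = 34338 + 6600 = 40938$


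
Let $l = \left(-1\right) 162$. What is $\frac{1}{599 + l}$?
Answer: $\frac{1}{437} \approx 0.0022883$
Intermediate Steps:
$l = -162$
$\frac{1}{599 + l} = \frac{1}{599 - 162} = \frac{1}{437}$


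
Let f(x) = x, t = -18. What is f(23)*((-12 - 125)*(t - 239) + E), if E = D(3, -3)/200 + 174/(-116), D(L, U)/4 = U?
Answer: 20244278/25 ≈ 8.0977e+5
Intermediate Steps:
D(L, U) = 4*U
E = -39/25 (E = (4*(-3))/200 + 174/(-116) = -12*1/200 + 174*(-1/116) = -3/50 - 3/2 = -39/25 ≈ -1.5600)
f(23)*((-12 - 125)*(t - 239) + E) = 23*((-12 - 125)*(-18 - 239) - 39/25) = 23*(-137*(-257) - 39/25) = 23*(35209 - 39/25) = 23*(880186/25) = 20244278/25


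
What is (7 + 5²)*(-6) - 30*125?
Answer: -3942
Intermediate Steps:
(7 + 5²)*(-6) - 30*125 = (7 + 25)*(-6) - 3750 = 32*(-6) - 3750 = -192 - 3750 = -3942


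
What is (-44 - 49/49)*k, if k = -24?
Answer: 1080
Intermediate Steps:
(-44 - 49/49)*k = (-44 - 49/49)*(-24) = (-44 - 49*1/49)*(-24) = (-44 - 1)*(-24) = -45*(-24) = 1080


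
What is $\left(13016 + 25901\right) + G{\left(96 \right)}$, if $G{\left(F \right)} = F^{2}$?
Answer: $48133$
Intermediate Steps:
$\left(13016 + 25901\right) + G{\left(96 \right)} = \left(13016 + 25901\right) + 96^{2} = 38917 + 9216 = 48133$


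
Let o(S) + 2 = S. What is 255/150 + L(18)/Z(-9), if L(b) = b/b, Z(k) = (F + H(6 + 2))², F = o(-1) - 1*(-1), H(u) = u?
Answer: 311/180 ≈ 1.7278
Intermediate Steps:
o(S) = -2 + S
F = -2 (F = (-2 - 1) - 1*(-1) = -3 + 1 = -2)
Z(k) = 36 (Z(k) = (-2 + (6 + 2))² = (-2 + 8)² = 6² = 36)
L(b) = 1
255/150 + L(18)/Z(-9) = 255/150 + 1/36 = 255*(1/150) + 1*(1/36) = 17/10 + 1/36 = 311/180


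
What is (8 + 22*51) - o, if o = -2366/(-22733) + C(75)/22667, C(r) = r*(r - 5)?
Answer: 582103491058/515288911 ≈ 1129.7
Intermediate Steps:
C(r) = r*(-5 + r)
o = 172978372/515288911 (o = -2366/(-22733) + (75*(-5 + 75))/22667 = -2366*(-1/22733) + (75*70)*(1/22667) = 2366/22733 + 5250*(1/22667) = 2366/22733 + 5250/22667 = 172978372/515288911 ≈ 0.33569)
(8 + 22*51) - o = (8 + 22*51) - 1*172978372/515288911 = (8 + 1122) - 172978372/515288911 = 1130 - 172978372/515288911 = 582103491058/515288911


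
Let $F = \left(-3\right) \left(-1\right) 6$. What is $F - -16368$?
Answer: $16386$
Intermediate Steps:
$F = 18$ ($F = 3 \cdot 6 = 18$)
$F - -16368 = 18 - -16368 = 18 + 16368 = 16386$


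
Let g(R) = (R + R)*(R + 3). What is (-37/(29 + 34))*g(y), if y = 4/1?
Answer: -296/9 ≈ -32.889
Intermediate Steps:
y = 4 (y = 4*1 = 4)
g(R) = 2*R*(3 + R) (g(R) = (2*R)*(3 + R) = 2*R*(3 + R))
(-37/(29 + 34))*g(y) = (-37/(29 + 34))*(2*4*(3 + 4)) = (-37/63)*(2*4*7) = ((1/63)*(-37))*56 = -37/63*56 = -296/9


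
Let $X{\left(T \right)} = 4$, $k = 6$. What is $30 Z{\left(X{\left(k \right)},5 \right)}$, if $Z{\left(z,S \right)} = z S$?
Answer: $600$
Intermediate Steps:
$Z{\left(z,S \right)} = S z$
$30 Z{\left(X{\left(k \right)},5 \right)} = 30 \cdot 5 \cdot 4 = 30 \cdot 20 = 600$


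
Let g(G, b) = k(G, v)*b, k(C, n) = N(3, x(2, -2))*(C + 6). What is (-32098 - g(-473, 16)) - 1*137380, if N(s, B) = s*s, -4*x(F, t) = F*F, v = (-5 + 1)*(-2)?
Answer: -102230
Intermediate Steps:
v = 8 (v = -4*(-2) = 8)
x(F, t) = -F²/4 (x(F, t) = -F*F/4 = -F²/4)
N(s, B) = s²
k(C, n) = 54 + 9*C (k(C, n) = 3²*(C + 6) = 9*(6 + C) = 54 + 9*C)
g(G, b) = b*(54 + 9*G) (g(G, b) = (54 + 9*G)*b = b*(54 + 9*G))
(-32098 - g(-473, 16)) - 1*137380 = (-32098 - 9*16*(6 - 473)) - 1*137380 = (-32098 - 9*16*(-467)) - 137380 = (-32098 - 1*(-67248)) - 137380 = (-32098 + 67248) - 137380 = 35150 - 137380 = -102230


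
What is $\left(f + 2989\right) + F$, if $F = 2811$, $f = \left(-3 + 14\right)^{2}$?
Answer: $5921$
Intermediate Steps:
$f = 121$ ($f = 11^{2} = 121$)
$\left(f + 2989\right) + F = \left(121 + 2989\right) + 2811 = 3110 + 2811 = 5921$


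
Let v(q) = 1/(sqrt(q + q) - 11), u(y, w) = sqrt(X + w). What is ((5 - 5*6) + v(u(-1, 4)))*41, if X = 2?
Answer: -1025 - 41/(11 - 2**(3/4)*3**(1/4)) ≈ -1029.7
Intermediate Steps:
u(y, w) = sqrt(2 + w)
v(q) = 1/(-11 + sqrt(2)*sqrt(q)) (v(q) = 1/(sqrt(2*q) - 11) = 1/(sqrt(2)*sqrt(q) - 11) = 1/(-11 + sqrt(2)*sqrt(q)))
((5 - 5*6) + v(u(-1, 4)))*41 = ((5 - 5*6) + 1/(-11 + sqrt(2)*sqrt(sqrt(2 + 4))))*41 = ((5 - 30) + 1/(-11 + sqrt(2)*sqrt(sqrt(6))))*41 = (-25 + 1/(-11 + sqrt(2)*6**(1/4)))*41 = (-25 + 1/(-11 + 2**(3/4)*3**(1/4)))*41 = -1025 + 41/(-11 + 2**(3/4)*3**(1/4))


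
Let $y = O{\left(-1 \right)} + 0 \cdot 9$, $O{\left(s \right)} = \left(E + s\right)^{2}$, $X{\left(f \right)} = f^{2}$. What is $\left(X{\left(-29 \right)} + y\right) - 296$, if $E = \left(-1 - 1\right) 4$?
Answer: $626$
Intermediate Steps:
$E = -8$ ($E = \left(-2\right) 4 = -8$)
$O{\left(s \right)} = \left(-8 + s\right)^{2}$
$y = 81$ ($y = \left(-8 - 1\right)^{2} + 0 \cdot 9 = \left(-9\right)^{2} + 0 = 81 + 0 = 81$)
$\left(X{\left(-29 \right)} + y\right) - 296 = \left(\left(-29\right)^{2} + 81\right) - 296 = \left(841 + 81\right) - 296 = 922 - 296 = 626$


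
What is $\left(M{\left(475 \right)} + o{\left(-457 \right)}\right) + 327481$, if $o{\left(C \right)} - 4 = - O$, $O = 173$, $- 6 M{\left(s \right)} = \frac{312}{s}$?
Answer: $\frac{155473148}{475} \approx 3.2731 \cdot 10^{5}$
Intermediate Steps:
$M{\left(s \right)} = - \frac{52}{s}$ ($M{\left(s \right)} = - \frac{312 \frac{1}{s}}{6} = - \frac{52}{s}$)
$o{\left(C \right)} = -169$ ($o{\left(C \right)} = 4 - 173 = -169$)
$\left(M{\left(475 \right)} + o{\left(-457 \right)}\right) + 327481 = \left(- \frac{52}{475} - 169\right) + 327481 = - \frac{80327}{475} + 327481 = \frac{155473148}{475}$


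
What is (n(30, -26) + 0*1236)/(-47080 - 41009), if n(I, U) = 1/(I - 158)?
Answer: 1/11275392 ≈ 8.8689e-8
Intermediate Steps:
n(I, U) = 1/(-158 + I)
(n(30, -26) + 0*1236)/(-47080 - 41009) = (1/(-158 + 30) + 0*1236)/(-47080 - 41009) = (1/(-128) + 0)/(-88089) = (-1/128 + 0)*(-1/88089) = -1/128*(-1/88089) = 1/11275392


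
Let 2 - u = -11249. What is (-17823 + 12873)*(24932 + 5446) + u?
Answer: -150359849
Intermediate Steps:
u = 11251 (u = 2 - 1*(-11249) = 2 + 11249 = 11251)
(-17823 + 12873)*(24932 + 5446) + u = (-17823 + 12873)*(24932 + 5446) + 11251 = -4950*30378 + 11251 = -150371100 + 11251 = -150359849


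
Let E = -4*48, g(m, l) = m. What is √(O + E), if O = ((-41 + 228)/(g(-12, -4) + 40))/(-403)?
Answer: I*√6112303015/5642 ≈ 13.857*I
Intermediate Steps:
O = -187/11284 (O = ((-41 + 228)/(-12 + 40))/(-403) = (187/28)*(-1/403) = -187/11284 ≈ -0.016572)
E = -192
√(O + E) = √(-187/11284 - 192) = √(-2166715/11284) = I*√6112303015/5642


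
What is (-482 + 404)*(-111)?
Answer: 8658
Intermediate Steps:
(-482 + 404)*(-111) = -78*(-111) = 8658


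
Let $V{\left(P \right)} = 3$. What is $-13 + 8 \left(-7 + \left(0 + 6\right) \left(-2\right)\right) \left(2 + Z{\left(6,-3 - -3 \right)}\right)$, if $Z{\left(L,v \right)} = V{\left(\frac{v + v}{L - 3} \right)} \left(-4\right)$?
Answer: $1507$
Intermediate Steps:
$Z{\left(L,v \right)} = -12$ ($Z{\left(L,v \right)} = 3 \left(-4\right) = -12$)
$-13 + 8 \left(-7 + \left(0 + 6\right) \left(-2\right)\right) \left(2 + Z{\left(6,-3 - -3 \right)}\right) = -13 + 8 \left(-7 + \left(0 + 6\right) \left(-2\right)\right) \left(2 - 12\right) = -13 + 8 \left(-7 + 6 \left(-2\right)\right) \left(-10\right) = -13 + 8 \left(-7 - 12\right) \left(-10\right) = -13 + 8 \left(\left(-19\right) \left(-10\right)\right) = -13 + 8 \cdot 190 = -13 + 1520 = 1507$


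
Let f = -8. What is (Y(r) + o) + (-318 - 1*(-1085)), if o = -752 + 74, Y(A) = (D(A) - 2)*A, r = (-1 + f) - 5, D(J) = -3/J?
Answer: 114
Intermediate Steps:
r = -14 (r = (-1 - 8) - 5 = -9 - 5 = -14)
Y(A) = A*(-2 - 3/A) (Y(A) = (-3/A - 2)*A = (-2 - 3/A)*A = A*(-2 - 3/A))
o = -678
(Y(r) + o) + (-318 - 1*(-1085)) = ((-3 - 2*(-14)) - 678) + (-318 - 1*(-1085)) = ((-3 + 28) - 678) + (-318 + 1085) = (25 - 678) + 767 = -653 + 767 = 114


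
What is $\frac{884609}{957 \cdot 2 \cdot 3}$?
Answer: $\frac{80419}{522} \approx 154.06$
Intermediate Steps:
$\frac{884609}{957 \cdot 2 \cdot 3} = \frac{884609}{957 \cdot 6} = \frac{884609}{5742} = 884609 \cdot \frac{1}{5742} = \frac{80419}{522}$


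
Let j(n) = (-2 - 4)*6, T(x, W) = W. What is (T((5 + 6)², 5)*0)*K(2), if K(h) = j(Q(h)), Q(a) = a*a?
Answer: 0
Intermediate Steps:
Q(a) = a²
j(n) = -36 (j(n) = -6*6 = -36)
K(h) = -36
(T((5 + 6)², 5)*0)*K(2) = (5*0)*(-36) = 0*(-36) = 0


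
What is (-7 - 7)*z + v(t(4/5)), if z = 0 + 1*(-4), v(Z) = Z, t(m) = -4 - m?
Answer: 256/5 ≈ 51.200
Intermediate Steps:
z = -4 (z = 0 - 4 = -4)
(-7 - 7)*z + v(t(4/5)) = (-7 - 7)*(-4) + (-4 - 4/5) = -14*(-4) + (-4 - 4/5) = 56 + (-4 - 1*⅘) = 56 + (-4 - ⅘) = 56 - 24/5 = 256/5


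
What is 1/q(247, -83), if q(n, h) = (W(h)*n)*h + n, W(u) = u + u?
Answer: 1/3403413 ≈ 2.9382e-7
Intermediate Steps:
W(u) = 2*u
q(n, h) = n + 2*n*h**2 (q(n, h) = ((2*h)*n)*h + n = (2*h*n)*h + n = 2*n*h**2 + n = n + 2*n*h**2)
1/q(247, -83) = 1/(247*(1 + 2*(-83)**2)) = 1/(247*(1 + 2*6889)) = 1/(247*(1 + 13778)) = 1/(247*13779) = 1/3403413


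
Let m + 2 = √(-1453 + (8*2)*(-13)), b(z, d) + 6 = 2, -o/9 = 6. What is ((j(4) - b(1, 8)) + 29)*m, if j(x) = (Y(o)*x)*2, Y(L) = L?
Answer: 798 - 399*I*√1661 ≈ 798.0 - 16261.0*I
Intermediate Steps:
o = -54 (o = -9*6 = -54)
j(x) = -108*x (j(x) = -54*x*2 = -108*x)
b(z, d) = -4 (b(z, d) = -6 + 2 = -4)
m = -2 + I*√1661 (m = -2 + √(-1453 + (8*2)*(-13)) = -2 + √(-1453 + 16*(-13)) = -2 + √(-1453 - 208) = -2 + √(-1661) = -2 + I*√1661 ≈ -2.0 + 40.755*I)
((j(4) - b(1, 8)) + 29)*m = ((-108*4 - 1*(-4)) + 29)*(-2 + I*√1661) = ((-432 + 4) + 29)*(-2 + I*√1661) = (-428 + 29)*(-2 + I*√1661) = -399*(-2 + I*√1661) = 798 - 399*I*√1661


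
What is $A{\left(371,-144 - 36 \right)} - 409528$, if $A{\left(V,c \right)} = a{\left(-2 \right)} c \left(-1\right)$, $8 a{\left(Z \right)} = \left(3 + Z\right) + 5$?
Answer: $-409393$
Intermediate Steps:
$a{\left(Z \right)} = 1 + \frac{Z}{8}$ ($a{\left(Z \right)} = \frac{\left(3 + Z\right) + 5}{8} = \frac{8 + Z}{8} = 1 + \frac{Z}{8}$)
$A{\left(V,c \right)} = - \frac{3 c}{4}$ ($A{\left(V,c \right)} = \left(1 + \frac{1}{8} \left(-2\right)\right) c \left(-1\right) = \left(1 - \frac{1}{4}\right) c \left(-1\right) = \frac{3 c}{4} \left(-1\right) = - \frac{3 c}{4}$)
$A{\left(371,-144 - 36 \right)} - 409528 = - \frac{3 \left(-144 - 36\right)}{4} - 409528 = \left(- \frac{3}{4}\right) \left(-180\right) - 409528 = 135 - 409528 = -409393$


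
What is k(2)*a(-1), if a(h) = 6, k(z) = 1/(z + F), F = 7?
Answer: 2/3 ≈ 0.66667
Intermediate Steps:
k(z) = 1/(7 + z) (k(z) = 1/(z + 7) = 1/(7 + z))
k(2)*a(-1) = 6/(7 + 2) = 6/9 = (1/9)*6 = 2/3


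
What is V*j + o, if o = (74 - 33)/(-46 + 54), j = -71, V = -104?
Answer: 59113/8 ≈ 7389.1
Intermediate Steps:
o = 41/8 ≈ 5.1250
V*j + o = -104*(-71) + 41/8 = 7384 + 41/8 = 59113/8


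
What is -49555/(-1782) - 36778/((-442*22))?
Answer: 6220582/196911 ≈ 31.591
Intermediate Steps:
-49555/(-1782) - 36778/((-442*22)) = -49555*(-1/1782) - 36778/(-9724) = 4505/162 - 36778*(-1/9724) = 4505/162 + 18389/4862 = 6220582/196911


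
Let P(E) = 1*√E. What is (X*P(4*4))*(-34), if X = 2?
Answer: -272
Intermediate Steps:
P(E) = √E
(X*P(4*4))*(-34) = (2*√(4*4))*(-34) = (2*√16)*(-34) = (2*4)*(-34) = 8*(-34) = -272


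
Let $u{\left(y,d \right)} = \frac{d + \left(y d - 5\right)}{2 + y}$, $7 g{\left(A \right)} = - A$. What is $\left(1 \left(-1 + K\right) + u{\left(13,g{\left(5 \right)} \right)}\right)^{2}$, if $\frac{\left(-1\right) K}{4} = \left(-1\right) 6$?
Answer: $484$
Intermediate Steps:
$K = 24$ ($K = - 4 \left(\left(-1\right) 6\right) = \left(-4\right) \left(-6\right) = 24$)
$g{\left(A \right)} = - \frac{A}{7}$ ($g{\left(A \right)} = \frac{\left(-1\right) A}{7} = - \frac{A}{7}$)
$u{\left(y,d \right)} = \frac{-5 + d + d y}{2 + y}$ ($u{\left(y,d \right)} = \frac{d + \left(d y - 5\right)}{2 + y} = \frac{d + \left(-5 + d y\right)}{2 + y} = \frac{-5 + d + d y}{2 + y}$)
$\left(1 \left(-1 + K\right) + u{\left(13,g{\left(5 \right)} \right)}\right)^{2} = \left(1 \left(-1 + 24\right) + \frac{-5 - \frac{5}{7} + \left(- \frac{1}{7}\right) 5 \cdot 13}{2 + 13}\right)^{2} = \left(1 \cdot 23 + \frac{-5 - \frac{5}{7} - \frac{65}{7}}{15}\right)^{2} = \left(23 + \frac{-5 - \frac{5}{7} - \frac{65}{7}}{15}\right)^{2} = \left(23 + \frac{1}{15} \left(-15\right)\right)^{2} = \left(23 - 1\right)^{2} = 22^{2} = 484$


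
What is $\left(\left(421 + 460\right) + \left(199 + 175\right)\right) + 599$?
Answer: $1854$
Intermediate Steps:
$\left(\left(421 + 460\right) + \left(199 + 175\right)\right) + 599 = \left(881 + 374\right) + 599 = 1255 + 599 = 1854$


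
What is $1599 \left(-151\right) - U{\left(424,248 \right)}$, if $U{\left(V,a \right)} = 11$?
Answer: $-241460$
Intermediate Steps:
$1599 \left(-151\right) - U{\left(424,248 \right)} = 1599 \left(-151\right) - 11 = -241449 - 11 = -241460$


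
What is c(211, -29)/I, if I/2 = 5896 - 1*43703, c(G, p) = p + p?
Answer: 29/37807 ≈ 0.00076705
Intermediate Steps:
c(G, p) = 2*p
I = -75614 (I = 2*(5896 - 1*43703) = 2*(5896 - 43703) = 2*(-37807) = -75614)
c(211, -29)/I = (2*(-29))/(-75614) = -58*(-1/75614) = 29/37807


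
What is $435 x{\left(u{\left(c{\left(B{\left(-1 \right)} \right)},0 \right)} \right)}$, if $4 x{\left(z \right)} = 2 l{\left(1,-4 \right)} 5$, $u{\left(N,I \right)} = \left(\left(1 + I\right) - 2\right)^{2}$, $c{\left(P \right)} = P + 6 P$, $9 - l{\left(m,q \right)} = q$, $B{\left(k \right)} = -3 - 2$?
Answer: $\frac{28275}{2} \approx 14138.0$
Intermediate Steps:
$B{\left(k \right)} = -5$ ($B{\left(k \right)} = -3 - 2 = -5$)
$l{\left(m,q \right)} = 9 - q$
$c{\left(P \right)} = 7 P$
$u{\left(N,I \right)} = \left(-1 + I\right)^{2}$
$x{\left(z \right)} = \frac{65}{2}$ ($x{\left(z \right)} = \frac{2 \left(9 - -4\right) 5}{4} = \frac{2 \left(9 + 4\right) 5}{4} = \frac{2 \cdot 13 \cdot 5}{4} = \frac{26 \cdot 5}{4} = \frac{1}{4} \cdot 130 = \frac{65}{2}$)
$435 x{\left(u{\left(c{\left(B{\left(-1 \right)} \right)},0 \right)} \right)} = 435 \cdot \frac{65}{2} = \frac{28275}{2}$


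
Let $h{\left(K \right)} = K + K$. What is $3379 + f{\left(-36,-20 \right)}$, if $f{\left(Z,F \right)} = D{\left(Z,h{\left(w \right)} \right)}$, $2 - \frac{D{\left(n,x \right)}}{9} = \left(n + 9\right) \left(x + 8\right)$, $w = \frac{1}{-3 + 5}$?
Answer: $5584$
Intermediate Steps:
$w = \frac{1}{2} \approx 0.5$
$h{\left(K \right)} = 2 K$
$D{\left(n,x \right)} = 18 - 9 \left(8 + x\right) \left(9 + n\right)$ ($D{\left(n,x \right)} = 18 - 9 \left(n + 9\right) \left(x + 8\right) = 18 - 9 \left(9 + n\right) \left(8 + x\right) = 18 - 9 \left(8 + x\right) \left(9 + n\right)$)
$f{\left(Z,F \right)} = -711 - 81 Z$ ($f{\left(Z,F \right)} = -630 - 81 \cdot 2 \cdot \frac{1}{2} - 72 Z - 9 Z 2 \cdot \frac{1}{2} = -630 - 81 - 72 Z - 9 Z 1 = -630 - 81 - 72 Z - 9 Z = -711 - 81 Z$)
$3379 + f{\left(-36,-20 \right)} = 3379 - -2205 = 3379 + \left(-711 + 2916\right) = 3379 + 2205 = 5584$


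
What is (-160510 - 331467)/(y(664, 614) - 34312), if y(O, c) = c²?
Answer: -491977/342684 ≈ -1.4357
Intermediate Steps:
(-160510 - 331467)/(y(664, 614) - 34312) = (-160510 - 331467)/(614² - 34312) = -491977/(376996 - 34312) = -491977/342684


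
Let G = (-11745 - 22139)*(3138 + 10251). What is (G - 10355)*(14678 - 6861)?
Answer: -3546441816727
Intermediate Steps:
G = -453672876 (G = -33884*13389 = -453672876)
(G - 10355)*(14678 - 6861) = (-453672876 - 10355)*(14678 - 6861) = -453683231*7817 = -3546441816727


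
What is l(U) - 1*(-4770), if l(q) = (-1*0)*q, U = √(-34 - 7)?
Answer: 4770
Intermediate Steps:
U = I*√41 (U = √(-41) = I*√41 ≈ 6.4031*I)
l(q) = 0 (l(q) = 0*q = 0)
l(U) - 1*(-4770) = 0 - 1*(-4770) = 0 + 4770 = 4770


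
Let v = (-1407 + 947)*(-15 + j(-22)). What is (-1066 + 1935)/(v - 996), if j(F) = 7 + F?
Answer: 79/1164 ≈ 0.067869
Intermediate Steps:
v = 13800 (v = (-1407 + 947)*(-15 + (7 - 22)) = -460*(-15 - 15) = -460*(-30) = 13800)
(-1066 + 1935)/(v - 996) = (-1066 + 1935)/(13800 - 996) = 869/12804 = 869*(1/12804) = 79/1164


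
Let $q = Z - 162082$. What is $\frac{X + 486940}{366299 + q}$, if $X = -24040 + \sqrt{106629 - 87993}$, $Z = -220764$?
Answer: $- \frac{462900}{16547} - \frac{2 \sqrt{4659}}{16547} \approx -27.983$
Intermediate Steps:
$q = -382846$ ($q = -220764 - 162082 = -382846$)
$X = -24040 + 2 \sqrt{4659}$ ($X = -24040 + \sqrt{18636} = -24040 + 2 \sqrt{4659} \approx -23904.0$)
$\frac{X + 486940}{366299 + q} = \frac{\left(-24040 + 2 \sqrt{4659}\right) + 486940}{366299 - 382846} = \frac{462900 + 2 \sqrt{4659}}{-16547} = \left(462900 + 2 \sqrt{4659}\right) \left(- \frac{1}{16547}\right) = - \frac{462900}{16547} - \frac{2 \sqrt{4659}}{16547}$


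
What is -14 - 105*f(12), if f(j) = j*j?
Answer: -15134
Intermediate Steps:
f(j) = j**2
-14 - 105*f(12) = -14 - 105*12**2 = -14 - 105*144 = -14 - 15120 = -15134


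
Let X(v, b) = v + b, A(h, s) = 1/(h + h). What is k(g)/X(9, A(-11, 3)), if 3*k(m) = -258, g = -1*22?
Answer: -1892/197 ≈ -9.6041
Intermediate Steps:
g = -22
k(m) = -86 (k(m) = (⅓)*(-258) = -86)
A(h, s) = 1/(2*h)
X(v, b) = b + v
k(g)/X(9, A(-11, 3)) = -86/((½)/(-11) + 9) = -86/((½)*(-1/11) + 9) = -86/(-1/22 + 9) = -86/197/22 = -86*22/197 = -1892/197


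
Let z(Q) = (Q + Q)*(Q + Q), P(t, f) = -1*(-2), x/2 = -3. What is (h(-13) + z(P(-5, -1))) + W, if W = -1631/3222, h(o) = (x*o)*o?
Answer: -3217187/3222 ≈ -998.51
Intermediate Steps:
x = -6 (x = 2*(-3) = -6)
P(t, f) = 2
h(o) = -6*o² (h(o) = (-6*o)*o = -6*o²)
z(Q) = 4*Q² (z(Q) = (2*Q)*(2*Q) = 4*Q²)
W = -1631/3222 (W = -1631*1/3222 = -1631/3222 ≈ -0.50621)
(h(-13) + z(P(-5, -1))) + W = (-6*(-13)² + 4*2²) - 1631/3222 = (-6*169 + 4*4) - 1631/3222 = (-1014 + 16) - 1631/3222 = -998 - 1631/3222 = -3217187/3222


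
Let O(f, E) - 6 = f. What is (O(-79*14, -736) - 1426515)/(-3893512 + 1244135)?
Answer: 1427615/2649377 ≈ 0.53885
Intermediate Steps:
O(f, E) = 6 + f
(O(-79*14, -736) - 1426515)/(-3893512 + 1244135) = ((6 - 79*14) - 1426515)/(-3893512 + 1244135) = ((6 - 1106) - 1426515)/(-2649377) = (-1100 - 1426515)*(-1/2649377) = -1427615*(-1/2649377) = 1427615/2649377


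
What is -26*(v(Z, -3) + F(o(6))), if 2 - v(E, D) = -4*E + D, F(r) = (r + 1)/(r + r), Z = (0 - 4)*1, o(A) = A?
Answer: 1625/6 ≈ 270.83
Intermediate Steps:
Z = -4 (Z = -4*1 = -4)
F(r) = (1 + r)/(2*r) (F(r) = (1 + r)/((2*r)) = (1 + r)*(1/(2*r)) = (1 + r)/(2*r))
v(E, D) = 2 - D + 4*E (v(E, D) = 2 - (-4*E + D) = 2 - (D - 4*E) = 2 + (-D + 4*E) = 2 - D + 4*E)
-26*(v(Z, -3) + F(o(6))) = -26*((2 - 1*(-3) + 4*(-4)) + (1/2)*(1 + 6)/6) = -26*((2 + 3 - 16) + (1/2)*(1/6)*7) = -26*(-11 + 7/12) = -26*(-125/12) = 1625/6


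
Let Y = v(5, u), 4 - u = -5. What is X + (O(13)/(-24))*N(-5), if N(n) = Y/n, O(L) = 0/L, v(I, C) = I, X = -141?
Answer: -141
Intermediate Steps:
u = 9 (u = 4 - 1*(-5) = 4 + 5 = 9)
Y = 5
O(L) = 0
N(n) = 5/n
X + (O(13)/(-24))*N(-5) = -141 + (0/(-24))*(5/(-5)) = -141 + (0*(-1/24))*(5*(-1/5)) = -141 + 0*(-1) = -141 + 0 = -141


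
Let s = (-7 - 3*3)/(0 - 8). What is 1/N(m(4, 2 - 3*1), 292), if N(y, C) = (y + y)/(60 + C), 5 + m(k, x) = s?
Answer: -176/3 ≈ -58.667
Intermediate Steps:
s = 2 (s = (-7 - 9)/(-8) = -16*(-⅛) = 2)
m(k, x) = -3 (m(k, x) = -5 + 2 = -3)
N(y, C) = 2*y/(60 + C) (N(y, C) = (2*y)/(60 + C) = 2*y/(60 + C))
1/N(m(4, 2 - 3*1), 292) = 1/(2*(-3)/(60 + 292)) = 1/(2*(-3)/352) = 1/(2*(-3)*(1/352)) = 1/(-3/176) = -176/3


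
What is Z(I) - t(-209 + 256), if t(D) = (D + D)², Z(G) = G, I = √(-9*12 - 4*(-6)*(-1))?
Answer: -8836 + 2*I*√33 ≈ -8836.0 + 11.489*I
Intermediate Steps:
I = 2*I*√33 (I = √(-108 + 24*(-1)) = √(-108 - 24) = √(-132) = 2*I*√33 ≈ 11.489*I)
t(D) = 4*D² (t(D) = (2*D)² = 4*D²)
Z(I) - t(-209 + 256) = 2*I*√33 - 4*(-209 + 256)² = 2*I*√33 - 4*47² = 2*I*√33 - 4*2209 = 2*I*√33 - 1*8836 = 2*I*√33 - 8836 = -8836 + 2*I*√33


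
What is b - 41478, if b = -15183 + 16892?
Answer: -39769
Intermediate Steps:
b = 1709
b - 41478 = 1709 - 41478 = -39769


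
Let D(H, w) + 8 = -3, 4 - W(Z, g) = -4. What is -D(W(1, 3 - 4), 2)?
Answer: 11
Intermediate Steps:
W(Z, g) = 8 (W(Z, g) = 4 - 1*(-4) = 4 + 4 = 8)
D(H, w) = -11 (D(H, w) = -8 - 3 = -11)
-D(W(1, 3 - 4), 2) = -1*(-11) = 11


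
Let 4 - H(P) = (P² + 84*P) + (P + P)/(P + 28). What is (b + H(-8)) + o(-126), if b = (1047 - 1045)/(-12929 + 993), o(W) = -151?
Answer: 13780107/29840 ≈ 461.80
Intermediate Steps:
H(P) = 4 - P² - 84*P - 2*P/(28 + P) (H(P) = 4 - ((P² + 84*P) + (P + P)/(P + 28)) = 4 - ((P² + 84*P) + (2*P)/(28 + P)) = 4 - ((P² + 84*P) + 2*P/(28 + P)) = 4 - (P² + 84*P + 2*P/(28 + P)) = 4 + (-P² - 84*P - 2*P/(28 + P)) = 4 - P² - 84*P - 2*P/(28 + P))
b = -1/5968 (b = 2/(-11936) = 2*(-1/11936) = -1/5968 ≈ -0.00016756)
(b + H(-8)) + o(-126) = (-1/5968 + (112 - 1*(-8)³ - 2350*(-8) - 112*(-8)²)/(28 - 8)) - 151 = (-1/5968 + (112 - 1*(-512) + 18800 - 112*64)/20) - 151 = (-1/5968 + (112 + 512 + 18800 - 7168)/20) - 151 = (-1/5968 + (1/20)*12256) - 151 = (-1/5968 + 3064/5) - 151 = 18285947/29840 - 151 = 13780107/29840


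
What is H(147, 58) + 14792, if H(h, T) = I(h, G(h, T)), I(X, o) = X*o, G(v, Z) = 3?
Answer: 15233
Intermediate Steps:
H(h, T) = 3*h (H(h, T) = h*3 = 3*h)
H(147, 58) + 14792 = 3*147 + 14792 = 441 + 14792 = 15233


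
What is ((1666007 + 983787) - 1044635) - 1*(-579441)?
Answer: 2184600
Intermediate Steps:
((1666007 + 983787) - 1044635) - 1*(-579441) = (2649794 - 1044635) + 579441 = 1605159 + 579441 = 2184600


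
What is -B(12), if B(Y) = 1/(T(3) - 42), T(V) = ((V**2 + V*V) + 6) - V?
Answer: 1/21 ≈ 0.047619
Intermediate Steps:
T(V) = 6 - V + 2*V**2 (T(V) = ((V**2 + V**2) + 6) - V = (2*V**2 + 6) - V = (6 + 2*V**2) - V = 6 - V + 2*V**2)
B(Y) = -1/21 (B(Y) = 1/((6 - 1*3 + 2*3**2) - 42) = 1/((6 - 3 + 2*9) - 42) = 1/((6 - 3 + 18) - 42) = 1/(21 - 42) = 1/(-21) = -1/21)
-B(12) = -1*(-1/21) = 1/21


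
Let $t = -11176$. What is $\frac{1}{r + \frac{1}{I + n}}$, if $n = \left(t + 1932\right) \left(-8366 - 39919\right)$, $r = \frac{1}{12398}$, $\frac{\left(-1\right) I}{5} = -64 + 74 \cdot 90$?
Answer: $\frac{2766697758440}{223162979} \approx 12398.0$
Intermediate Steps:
$I = -32980$ ($I = - 5 \left(-64 + 74 \cdot 90\right) = - 5 \left(-64 + 6660\right) = \left(-5\right) 6596 = -32980$)
$r = \frac{1}{12398} \approx 8.0658 \cdot 10^{-5}$
$n = 446346540$ ($n = \left(-11176 + 1932\right) \left(-8366 - 39919\right) = \left(-9244\right) \left(-48285\right) = 446346540$)
$\frac{1}{r + \frac{1}{I + n}} = \frac{1}{\frac{1}{12398} + \frac{1}{-32980 + 446346540}} = \frac{1}{\frac{1}{12398} + \frac{1}{446313560}} = \frac{1}{\frac{223162979}{2766697758440}} = \frac{2766697758440}{223162979}$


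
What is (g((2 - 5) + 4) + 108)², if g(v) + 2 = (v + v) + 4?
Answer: 12544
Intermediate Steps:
g(v) = 2 + 2*v (g(v) = -2 + ((v + v) + 4) = -2 + (2*v + 4) = -2 + (4 + 2*v) = 2 + 2*v)
(g((2 - 5) + 4) + 108)² = ((2 + 2*((2 - 5) + 4)) + 108)² = ((2 + 2*(-3 + 4)) + 108)² = ((2 + 2*1) + 108)² = ((2 + 2) + 108)² = (4 + 108)² = 112² = 12544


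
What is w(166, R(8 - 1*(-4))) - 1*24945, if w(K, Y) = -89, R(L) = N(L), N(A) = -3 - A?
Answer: -25034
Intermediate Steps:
R(L) = -3 - L
w(166, R(8 - 1*(-4))) - 1*24945 = -89 - 1*24945 = -89 - 24945 = -25034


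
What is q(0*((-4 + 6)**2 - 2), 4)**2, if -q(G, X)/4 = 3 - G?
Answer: 144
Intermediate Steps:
q(G, X) = -12 + 4*G (q(G, X) = -4*(3 - G) = -12 + 4*G)
q(0*((-4 + 6)**2 - 2), 4)**2 = (-12 + 4*(0*((-4 + 6)**2 - 2)))**2 = (-12 + 4*(0*(2**2 - 2)))**2 = (-12 + 4*(0*(4 - 2)))**2 = (-12 + 4*(0*2))**2 = (-12 + 4*0)**2 = (-12 + 0)**2 = (-12)**2 = 144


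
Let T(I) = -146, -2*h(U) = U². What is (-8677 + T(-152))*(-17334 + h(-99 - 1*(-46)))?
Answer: 330659571/2 ≈ 1.6533e+8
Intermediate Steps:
h(U) = -U²/2
(-8677 + T(-152))*(-17334 + h(-99 - 1*(-46))) = (-8677 - 146)*(-17334 - (-99 - 1*(-46))²/2) = -8823*(-17334 - (-99 + 46)²/2) = -8823*(-17334 - ½*(-53)²) = -8823*(-17334 - ½*2809) = -8823*(-17334 - 2809/2) = -8823*(-37477/2) = 330659571/2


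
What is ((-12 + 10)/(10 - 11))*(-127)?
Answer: -254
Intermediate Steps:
((-12 + 10)/(10 - 11))*(-127) = -2/(-1)*(-127) = -2*(-1)*(-127) = 2*(-127) = -254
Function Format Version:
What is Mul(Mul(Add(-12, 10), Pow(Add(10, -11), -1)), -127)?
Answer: -254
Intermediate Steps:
Mul(Mul(Add(-12, 10), Pow(Add(10, -11), -1)), -127) = Mul(Mul(-2, Pow(-1, -1)), -127) = Mul(Mul(-2, -1), -127) = Mul(2, -127) = -254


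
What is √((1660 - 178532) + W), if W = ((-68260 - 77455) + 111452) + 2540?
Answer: I*√208595 ≈ 456.72*I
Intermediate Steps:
W = -31723 (W = (-145715 + 111452) + 2540 = -34263 + 2540 = -31723)
√((1660 - 178532) + W) = √((1660 - 178532) - 31723) = √(-176872 - 31723) = √(-208595) = I*√208595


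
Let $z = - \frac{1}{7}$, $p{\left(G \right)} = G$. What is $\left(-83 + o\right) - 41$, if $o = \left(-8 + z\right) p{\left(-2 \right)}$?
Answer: $- \frac{754}{7} \approx -107.71$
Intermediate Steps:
$z = - \frac{1}{7}$ ($z = \left(-1\right) \frac{1}{7} = - \frac{1}{7} \approx -0.14286$)
$o = \frac{114}{7}$ ($o = \left(-8 - \frac{1}{7}\right) \left(-2\right) = \left(- \frac{57}{7}\right) \left(-2\right) = \frac{114}{7} \approx 16.286$)
$\left(-83 + o\right) - 41 = \left(-83 + \frac{114}{7}\right) - 41 = - \frac{467}{7} - 41 = - \frac{754}{7}$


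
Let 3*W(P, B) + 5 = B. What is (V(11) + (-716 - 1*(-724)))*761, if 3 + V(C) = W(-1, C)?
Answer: 5327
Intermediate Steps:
W(P, B) = -5/3 + B/3
V(C) = -14/3 + C/3 (V(C) = -3 + (-5/3 + C/3) = -14/3 + C/3)
(V(11) + (-716 - 1*(-724)))*761 = ((-14/3 + (1/3)*11) + (-716 - 1*(-724)))*761 = ((-14/3 + 11/3) + (-716 + 724))*761 = (-1 + 8)*761 = 7*761 = 5327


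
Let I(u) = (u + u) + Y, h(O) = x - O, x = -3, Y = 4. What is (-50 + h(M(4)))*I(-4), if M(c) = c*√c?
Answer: 244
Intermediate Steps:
M(c) = c^(3/2)
h(O) = -3 - O
I(u) = 4 + 2*u (I(u) = (u + u) + 4 = 2*u + 4 = 4 + 2*u)
(-50 + h(M(4)))*I(-4) = (-50 + (-3 - 4^(3/2)))*(4 + 2*(-4)) = (-50 + (-3 - 1*8))*(4 - 8) = (-50 + (-3 - 8))*(-4) = (-50 - 11)*(-4) = -61*(-4) = 244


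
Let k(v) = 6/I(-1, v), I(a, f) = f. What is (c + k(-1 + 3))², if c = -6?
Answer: 9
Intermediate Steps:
k(v) = 6/v
(c + k(-1 + 3))² = (-6 + 6/(-1 + 3))² = (-6 + 6/2)² = (-6 + 6*(½))² = (-6 + 3)² = (-3)² = 9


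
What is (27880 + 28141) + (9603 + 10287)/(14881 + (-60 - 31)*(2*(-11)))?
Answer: 945822433/16883 ≈ 56022.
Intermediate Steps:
(27880 + 28141) + (9603 + 10287)/(14881 + (-60 - 31)*(2*(-11))) = 56021 + 19890/(14881 - 91*(-22)) = 56021 + 19890/(14881 + 2002) = 56021 + 19890/16883 = 945822433/16883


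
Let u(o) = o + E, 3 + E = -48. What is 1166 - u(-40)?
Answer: 1257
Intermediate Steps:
E = -51 (E = -3 - 48 = -51)
u(o) = -51 + o (u(o) = o - 51 = -51 + o)
1166 - u(-40) = 1166 - (-51 - 40) = 1166 - 1*(-91) = 1166 + 91 = 1257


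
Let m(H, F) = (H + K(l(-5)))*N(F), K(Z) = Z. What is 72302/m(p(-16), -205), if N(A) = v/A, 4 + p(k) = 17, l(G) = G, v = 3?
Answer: -7410955/12 ≈ -6.1758e+5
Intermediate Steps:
p(k) = 13 (p(k) = -4 + 17 = 13)
N(A) = 3/A
m(H, F) = 3*(-5 + H)/F (m(H, F) = (H - 5)*(3/F) = (-5 + H)*(3/F) = 3*(-5 + H)/F)
72302/m(p(-16), -205) = 72302/((3*(-5 + 13)/(-205))) = 72302/((3*(-1/205)*8)) = 72302/(-24/205) = 72302*(-205/24) = -7410955/12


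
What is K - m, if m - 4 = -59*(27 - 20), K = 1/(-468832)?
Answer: 191752287/468832 ≈ 409.00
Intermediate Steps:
K = -1/468832 ≈ -2.1330e-6
m = -409 (m = 4 - 59*(27 - 20) = 4 - 59*7 = 4 - 413 = -409)
K - m = -1/468832 - 1*(-409) = -1/468832 + 409 = 191752287/468832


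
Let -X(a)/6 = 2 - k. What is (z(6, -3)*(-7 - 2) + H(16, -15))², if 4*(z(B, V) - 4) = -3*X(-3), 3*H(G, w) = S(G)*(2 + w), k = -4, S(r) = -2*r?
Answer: 177241/9 ≈ 19693.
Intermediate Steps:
H(G, w) = -2*G*(2 + w)/3 (H(G, w) = ((-2*G)*(2 + w))/3 = (-2*G*(2 + w))/3 = -2*G*(2 + w)/3)
X(a) = -36 (X(a) = -6*(2 - 1*(-4)) = -6*(2 + 4) = -6*6 = -36)
z(B, V) = 31 (z(B, V) = 4 + (-3*(-36))/4 = 4 + (¼)*108 = 4 + 27 = 31)
(z(6, -3)*(-7 - 2) + H(16, -15))² = (31*(-7 - 2) - ⅔*16*(2 - 15))² = (31*(-9) - ⅔*16*(-13))² = (-279 + 416/3)² = (-421/3)² = 177241/9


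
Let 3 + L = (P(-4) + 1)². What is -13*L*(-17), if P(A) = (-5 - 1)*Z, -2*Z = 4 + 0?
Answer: 36686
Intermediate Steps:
Z = -2 (Z = -(4 + 0)/2 = -½*4 = -2)
P(A) = 12 (P(A) = (-5 - 1)*(-2) = -6*(-2) = 12)
L = 166 (L = -3 + (12 + 1)² = -3 + 13² = -3 + 169 = 166)
-13*L*(-17) = -13*166*(-17) = -2158*(-17) = 36686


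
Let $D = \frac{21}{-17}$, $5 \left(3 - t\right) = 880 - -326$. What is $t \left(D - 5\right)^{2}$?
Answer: $- \frac{13382076}{1445} \approx -9261.0$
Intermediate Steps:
$t = - \frac{1191}{5}$ ($t = 3 - \frac{880 - -326}{5} = 3 - \frac{880 + 326}{5} = 3 - \frac{1206}{5} = - \frac{1191}{5} \approx -238.2$)
$D = - \frac{21}{17}$ ($D = 21 \left(- \frac{1}{17}\right) = - \frac{21}{17} \approx -1.2353$)
$t \left(D - 5\right)^{2} = - \frac{1191 \left(- \frac{21}{17} - 5\right)^{2}}{5} = - \frac{1191 \left(- \frac{106}{17}\right)^{2}}{5} = \left(- \frac{1191}{5}\right) \frac{11236}{289} = - \frac{13382076}{1445}$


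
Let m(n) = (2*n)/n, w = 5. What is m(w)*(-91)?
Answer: -182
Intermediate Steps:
m(n) = 2
m(w)*(-91) = 2*(-91) = -182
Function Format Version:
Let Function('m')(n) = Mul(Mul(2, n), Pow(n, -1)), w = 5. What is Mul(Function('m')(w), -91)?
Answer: -182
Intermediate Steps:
Function('m')(n) = 2
Mul(Function('m')(w), -91) = Mul(2, -91) = -182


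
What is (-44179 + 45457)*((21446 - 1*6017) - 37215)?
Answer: -27842508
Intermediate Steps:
(-44179 + 45457)*((21446 - 1*6017) - 37215) = 1278*((21446 - 6017) - 37215) = 1278*(15429 - 37215) = 1278*(-21786) = -27842508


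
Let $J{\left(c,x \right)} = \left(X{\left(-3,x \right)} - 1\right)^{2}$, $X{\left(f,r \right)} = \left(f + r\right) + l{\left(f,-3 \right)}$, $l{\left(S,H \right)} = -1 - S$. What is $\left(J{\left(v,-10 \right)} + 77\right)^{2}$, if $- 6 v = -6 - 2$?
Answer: $48841$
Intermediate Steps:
$X{\left(f,r \right)} = -1 + r$ ($X{\left(f,r \right)} = \left(f + r\right) - \left(1 + f\right) = -1 + r$)
$v = \frac{4}{3}$ ($v = - \frac{-6 - 2}{6} = \left(- \frac{1}{6}\right) \left(-8\right) = \frac{4}{3} \approx 1.3333$)
$J{\left(c,x \right)} = \left(-2 + x\right)^{2}$ ($J{\left(c,x \right)} = \left(\left(-1 + x\right) - 1\right)^{2} = \left(-2 + x\right)^{2}$)
$\left(J{\left(v,-10 \right)} + 77\right)^{2} = \left(\left(-2 - 10\right)^{2} + 77\right)^{2} = \left(\left(-12\right)^{2} + 77\right)^{2} = \left(144 + 77\right)^{2} = 221^{2} = 48841$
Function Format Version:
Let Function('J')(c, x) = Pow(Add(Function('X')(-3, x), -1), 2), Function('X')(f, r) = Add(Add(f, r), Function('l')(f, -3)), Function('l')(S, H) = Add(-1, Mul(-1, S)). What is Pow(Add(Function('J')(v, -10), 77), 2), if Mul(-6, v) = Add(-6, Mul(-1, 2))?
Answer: 48841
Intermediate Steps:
Function('X')(f, r) = Add(-1, r) (Function('X')(f, r) = Add(Add(f, r), Add(-1, Mul(-1, f))) = Add(-1, r))
v = Rational(4, 3) (v = Mul(Rational(-1, 6), Add(-6, Mul(-1, 2))) = Mul(Rational(-1, 6), Add(-6, -2)) = Mul(Rational(-1, 6), -8) = Rational(4, 3) ≈ 1.3333)
Function('J')(c, x) = Pow(Add(-2, x), 2) (Function('J')(c, x) = Pow(Add(Add(-1, x), -1), 2) = Pow(Add(-2, x), 2))
Pow(Add(Function('J')(v, -10), 77), 2) = Pow(Add(Pow(Add(-2, -10), 2), 77), 2) = Pow(Add(Pow(-12, 2), 77), 2) = Pow(Add(144, 77), 2) = Pow(221, 2) = 48841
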